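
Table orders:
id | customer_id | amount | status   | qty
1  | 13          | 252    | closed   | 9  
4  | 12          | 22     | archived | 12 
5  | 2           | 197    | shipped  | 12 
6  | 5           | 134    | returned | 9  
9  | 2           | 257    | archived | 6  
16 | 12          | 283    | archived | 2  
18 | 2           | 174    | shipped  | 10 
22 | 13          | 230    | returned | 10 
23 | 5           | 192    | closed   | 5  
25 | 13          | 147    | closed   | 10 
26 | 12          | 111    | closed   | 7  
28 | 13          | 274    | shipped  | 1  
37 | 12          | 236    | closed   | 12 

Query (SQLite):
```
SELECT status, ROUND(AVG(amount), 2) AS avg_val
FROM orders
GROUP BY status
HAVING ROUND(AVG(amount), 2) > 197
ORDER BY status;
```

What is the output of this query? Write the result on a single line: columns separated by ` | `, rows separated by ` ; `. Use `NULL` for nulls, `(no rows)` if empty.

shipped | 215

Partition orders by status; compute ROUND(AVG(amount), 2) within each group.
HAVING: keep groups where ROUND(AVG(amount), 2) > 197.
  archived: ids {4, 9, 16} → ROUND(AVG(amount), 2)=187.33
  closed: ids {1, 23, 25, 26, 37} → ROUND(AVG(amount), 2)=187.6
  returned: ids {6, 22} → ROUND(AVG(amount), 2)=182
  shipped: ids {5, 18, 28} → ROUND(AVG(amount), 2)=215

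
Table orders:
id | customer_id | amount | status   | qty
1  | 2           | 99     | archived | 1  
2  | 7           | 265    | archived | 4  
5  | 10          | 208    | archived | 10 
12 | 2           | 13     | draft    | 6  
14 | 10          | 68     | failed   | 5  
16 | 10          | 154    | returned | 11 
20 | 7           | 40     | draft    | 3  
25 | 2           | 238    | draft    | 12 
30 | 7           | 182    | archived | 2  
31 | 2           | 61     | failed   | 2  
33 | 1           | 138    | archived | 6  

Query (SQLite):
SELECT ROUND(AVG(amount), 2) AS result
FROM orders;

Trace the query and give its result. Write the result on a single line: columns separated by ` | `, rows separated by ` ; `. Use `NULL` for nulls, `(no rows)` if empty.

All amount values: [99, 265, 208, 13, 68, 154, 40, 238, 182, 61, 138].
AVG = 1466 / 11 (rounded to 2 dp).

133.27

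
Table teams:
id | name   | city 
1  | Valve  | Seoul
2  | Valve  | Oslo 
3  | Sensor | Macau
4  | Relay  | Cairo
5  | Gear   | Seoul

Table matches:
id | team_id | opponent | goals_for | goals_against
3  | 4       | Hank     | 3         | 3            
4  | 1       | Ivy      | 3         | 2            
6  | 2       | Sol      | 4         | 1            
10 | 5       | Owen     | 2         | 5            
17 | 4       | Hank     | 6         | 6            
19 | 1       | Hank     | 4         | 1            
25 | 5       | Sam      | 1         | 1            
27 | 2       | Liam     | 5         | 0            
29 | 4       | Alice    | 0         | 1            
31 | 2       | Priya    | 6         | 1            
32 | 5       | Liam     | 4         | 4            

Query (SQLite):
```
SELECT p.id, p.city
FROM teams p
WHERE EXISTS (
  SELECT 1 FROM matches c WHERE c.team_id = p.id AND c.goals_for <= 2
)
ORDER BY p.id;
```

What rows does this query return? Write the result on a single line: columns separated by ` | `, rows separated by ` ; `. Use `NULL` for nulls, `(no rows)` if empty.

4 | Cairo ; 5 | Seoul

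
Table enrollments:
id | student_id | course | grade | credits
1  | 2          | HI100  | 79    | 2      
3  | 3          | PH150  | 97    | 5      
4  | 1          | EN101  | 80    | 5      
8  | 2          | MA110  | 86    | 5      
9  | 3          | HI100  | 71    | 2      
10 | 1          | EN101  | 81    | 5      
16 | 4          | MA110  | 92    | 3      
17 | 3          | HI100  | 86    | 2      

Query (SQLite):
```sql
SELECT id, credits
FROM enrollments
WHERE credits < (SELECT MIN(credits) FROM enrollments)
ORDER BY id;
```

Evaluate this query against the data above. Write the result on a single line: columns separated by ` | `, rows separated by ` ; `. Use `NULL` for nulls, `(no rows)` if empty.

(no rows)

Scalar subquery: MIN(credits) over all enrollments rows = 2.
Keep rows where credits < that value.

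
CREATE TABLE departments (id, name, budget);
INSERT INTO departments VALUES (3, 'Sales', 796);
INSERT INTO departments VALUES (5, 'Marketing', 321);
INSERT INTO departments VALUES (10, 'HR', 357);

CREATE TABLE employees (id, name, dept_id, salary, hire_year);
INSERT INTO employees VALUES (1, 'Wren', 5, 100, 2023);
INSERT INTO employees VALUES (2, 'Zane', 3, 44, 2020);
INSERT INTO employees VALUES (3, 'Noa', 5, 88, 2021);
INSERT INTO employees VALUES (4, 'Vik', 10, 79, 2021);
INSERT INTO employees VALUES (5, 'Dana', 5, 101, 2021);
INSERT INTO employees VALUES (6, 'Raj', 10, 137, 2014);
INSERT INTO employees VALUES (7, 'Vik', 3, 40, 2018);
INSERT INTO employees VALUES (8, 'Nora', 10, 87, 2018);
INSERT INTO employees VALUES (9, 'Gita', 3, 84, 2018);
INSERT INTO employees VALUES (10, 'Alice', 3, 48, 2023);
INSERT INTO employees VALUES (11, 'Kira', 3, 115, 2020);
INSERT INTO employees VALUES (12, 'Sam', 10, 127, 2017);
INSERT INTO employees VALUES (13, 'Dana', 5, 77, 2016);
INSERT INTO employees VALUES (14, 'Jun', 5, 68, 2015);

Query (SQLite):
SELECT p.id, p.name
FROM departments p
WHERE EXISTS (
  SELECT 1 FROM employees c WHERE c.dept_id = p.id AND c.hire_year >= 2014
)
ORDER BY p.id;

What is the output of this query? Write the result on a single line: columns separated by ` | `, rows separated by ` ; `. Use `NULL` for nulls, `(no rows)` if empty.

3 | Sales ; 5 | Marketing ; 10 | HR

For each departments row, check whether any employees with matching dept_id has hire_year >= 2014.
Keep rows where that is true.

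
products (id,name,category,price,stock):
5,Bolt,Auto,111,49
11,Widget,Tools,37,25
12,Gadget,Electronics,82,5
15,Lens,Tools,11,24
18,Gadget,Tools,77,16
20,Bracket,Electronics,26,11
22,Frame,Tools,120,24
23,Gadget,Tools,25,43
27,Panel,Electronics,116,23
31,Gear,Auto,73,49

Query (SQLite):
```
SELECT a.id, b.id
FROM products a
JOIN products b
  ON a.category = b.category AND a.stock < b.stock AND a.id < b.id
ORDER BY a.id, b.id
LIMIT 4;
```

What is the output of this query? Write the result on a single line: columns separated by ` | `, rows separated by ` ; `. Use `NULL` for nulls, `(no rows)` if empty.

Pairs (a,b) with same category, a.stock < b.stock, a.id < b.id.
category groups: Auto:{5,31} Electronics:{12,20,27} Tools:{11,15,18,22,23}
Ordered by (a.id, b.id); first 4.

11 | 23 ; 12 | 20 ; 12 | 27 ; 15 | 23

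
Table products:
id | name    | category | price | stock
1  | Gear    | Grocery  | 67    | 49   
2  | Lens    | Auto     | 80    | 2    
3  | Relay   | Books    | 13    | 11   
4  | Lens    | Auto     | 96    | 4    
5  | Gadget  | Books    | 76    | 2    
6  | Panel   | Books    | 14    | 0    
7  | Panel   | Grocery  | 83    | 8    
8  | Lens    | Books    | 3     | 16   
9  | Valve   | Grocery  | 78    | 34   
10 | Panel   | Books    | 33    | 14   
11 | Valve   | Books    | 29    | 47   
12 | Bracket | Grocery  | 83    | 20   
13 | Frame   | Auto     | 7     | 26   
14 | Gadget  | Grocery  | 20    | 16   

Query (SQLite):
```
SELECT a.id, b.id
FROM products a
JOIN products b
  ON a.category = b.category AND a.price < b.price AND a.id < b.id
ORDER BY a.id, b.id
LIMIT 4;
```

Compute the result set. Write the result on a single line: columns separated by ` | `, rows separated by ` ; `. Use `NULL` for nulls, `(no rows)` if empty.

Pairs (a,b) with same category, a.price < b.price, a.id < b.id.
category groups: Auto:{2,4,13} Books:{3,5,6,8,10,11} Grocery:{1,7,9,12,14}
Ordered by (a.id, b.id); first 4.

1 | 7 ; 1 | 9 ; 1 | 12 ; 2 | 4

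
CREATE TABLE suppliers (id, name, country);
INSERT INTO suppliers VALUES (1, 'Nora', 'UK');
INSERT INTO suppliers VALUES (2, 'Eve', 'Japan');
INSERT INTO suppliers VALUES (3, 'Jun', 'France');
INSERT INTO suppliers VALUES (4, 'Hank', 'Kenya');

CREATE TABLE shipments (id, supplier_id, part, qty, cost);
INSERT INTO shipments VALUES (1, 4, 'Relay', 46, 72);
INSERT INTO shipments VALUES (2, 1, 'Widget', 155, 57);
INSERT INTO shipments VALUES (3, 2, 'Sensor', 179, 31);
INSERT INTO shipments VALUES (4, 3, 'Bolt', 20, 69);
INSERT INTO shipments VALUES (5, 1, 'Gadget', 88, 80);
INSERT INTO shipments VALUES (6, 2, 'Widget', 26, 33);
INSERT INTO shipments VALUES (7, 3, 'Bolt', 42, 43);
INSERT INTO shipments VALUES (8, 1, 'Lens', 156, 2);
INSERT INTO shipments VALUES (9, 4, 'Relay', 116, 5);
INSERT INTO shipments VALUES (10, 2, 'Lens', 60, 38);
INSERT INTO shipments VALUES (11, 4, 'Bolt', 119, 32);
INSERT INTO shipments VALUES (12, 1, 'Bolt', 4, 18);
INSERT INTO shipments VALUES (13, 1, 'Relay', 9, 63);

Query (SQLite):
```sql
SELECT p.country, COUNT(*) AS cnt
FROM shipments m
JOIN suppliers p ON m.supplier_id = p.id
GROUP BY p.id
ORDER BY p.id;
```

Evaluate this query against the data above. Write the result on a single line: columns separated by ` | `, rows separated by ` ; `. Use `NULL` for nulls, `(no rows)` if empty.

UK | 5 ; Japan | 3 ; France | 2 ; Kenya | 3

Join each shipments row to its suppliers via supplier_id.
Group joined rows by suppliers.id; compute COUNT(*) per group.
  1: ids {2, 5, 8, 12, 13} → COUNT(*)=5
  2: ids {3, 6, 10} → COUNT(*)=3
  3: ids {4, 7} → COUNT(*)=2
  4: ids {1, 9, 11} → COUNT(*)=3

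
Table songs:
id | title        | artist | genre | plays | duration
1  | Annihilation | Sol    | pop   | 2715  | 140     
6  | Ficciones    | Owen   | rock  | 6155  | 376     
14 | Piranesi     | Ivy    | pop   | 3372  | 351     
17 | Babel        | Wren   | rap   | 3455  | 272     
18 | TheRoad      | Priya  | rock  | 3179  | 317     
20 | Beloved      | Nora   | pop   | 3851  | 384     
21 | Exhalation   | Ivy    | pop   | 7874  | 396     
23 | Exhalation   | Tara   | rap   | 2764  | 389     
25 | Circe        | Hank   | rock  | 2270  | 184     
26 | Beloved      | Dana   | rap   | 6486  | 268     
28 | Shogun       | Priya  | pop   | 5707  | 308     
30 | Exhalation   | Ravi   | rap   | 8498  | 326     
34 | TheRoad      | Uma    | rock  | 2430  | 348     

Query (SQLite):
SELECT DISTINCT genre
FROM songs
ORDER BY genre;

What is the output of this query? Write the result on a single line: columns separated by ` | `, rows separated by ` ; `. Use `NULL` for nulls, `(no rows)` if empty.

pop ; rap ; rock

Collect distinct genre values from songs.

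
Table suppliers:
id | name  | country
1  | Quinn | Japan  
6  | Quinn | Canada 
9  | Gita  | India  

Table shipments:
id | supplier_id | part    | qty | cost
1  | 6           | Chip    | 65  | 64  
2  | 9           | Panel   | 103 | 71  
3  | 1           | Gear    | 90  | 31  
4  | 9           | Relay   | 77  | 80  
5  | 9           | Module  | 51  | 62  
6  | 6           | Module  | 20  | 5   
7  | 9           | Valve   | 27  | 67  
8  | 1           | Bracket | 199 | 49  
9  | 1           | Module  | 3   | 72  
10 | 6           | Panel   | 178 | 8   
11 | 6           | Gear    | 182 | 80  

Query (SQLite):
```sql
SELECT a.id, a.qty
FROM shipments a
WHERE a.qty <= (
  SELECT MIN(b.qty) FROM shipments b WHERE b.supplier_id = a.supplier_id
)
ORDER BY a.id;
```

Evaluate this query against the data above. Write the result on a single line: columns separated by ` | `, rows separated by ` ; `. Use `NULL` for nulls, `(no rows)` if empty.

For each shipments row a, compute MIN(qty) over rows sharing a.supplier_id.
Keep row a if a.qty <= that per-group MIN.
  supplier_id=1: MIN(qty) = 3
  supplier_id=6: MIN(qty) = 20
  supplier_id=9: MIN(qty) = 27

6 | 20 ; 7 | 27 ; 9 | 3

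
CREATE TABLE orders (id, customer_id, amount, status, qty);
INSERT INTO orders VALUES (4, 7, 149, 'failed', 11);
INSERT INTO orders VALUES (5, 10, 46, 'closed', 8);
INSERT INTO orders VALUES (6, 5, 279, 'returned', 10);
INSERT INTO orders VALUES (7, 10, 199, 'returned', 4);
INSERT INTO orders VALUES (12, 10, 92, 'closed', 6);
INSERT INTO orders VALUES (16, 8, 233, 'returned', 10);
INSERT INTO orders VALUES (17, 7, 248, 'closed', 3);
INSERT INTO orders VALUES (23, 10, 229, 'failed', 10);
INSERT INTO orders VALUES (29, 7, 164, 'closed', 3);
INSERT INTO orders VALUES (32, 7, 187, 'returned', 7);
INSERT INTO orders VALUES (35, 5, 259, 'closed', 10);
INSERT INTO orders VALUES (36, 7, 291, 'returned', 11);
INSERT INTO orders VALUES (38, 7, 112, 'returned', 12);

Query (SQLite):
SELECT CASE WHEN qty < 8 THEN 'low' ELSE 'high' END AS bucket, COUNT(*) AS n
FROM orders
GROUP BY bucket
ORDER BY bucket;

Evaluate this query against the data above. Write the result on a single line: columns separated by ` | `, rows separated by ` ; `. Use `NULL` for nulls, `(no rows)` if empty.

Bucket rows by qty < 8 → 'low' else 'high'; count each bucket.

high | 8 ; low | 5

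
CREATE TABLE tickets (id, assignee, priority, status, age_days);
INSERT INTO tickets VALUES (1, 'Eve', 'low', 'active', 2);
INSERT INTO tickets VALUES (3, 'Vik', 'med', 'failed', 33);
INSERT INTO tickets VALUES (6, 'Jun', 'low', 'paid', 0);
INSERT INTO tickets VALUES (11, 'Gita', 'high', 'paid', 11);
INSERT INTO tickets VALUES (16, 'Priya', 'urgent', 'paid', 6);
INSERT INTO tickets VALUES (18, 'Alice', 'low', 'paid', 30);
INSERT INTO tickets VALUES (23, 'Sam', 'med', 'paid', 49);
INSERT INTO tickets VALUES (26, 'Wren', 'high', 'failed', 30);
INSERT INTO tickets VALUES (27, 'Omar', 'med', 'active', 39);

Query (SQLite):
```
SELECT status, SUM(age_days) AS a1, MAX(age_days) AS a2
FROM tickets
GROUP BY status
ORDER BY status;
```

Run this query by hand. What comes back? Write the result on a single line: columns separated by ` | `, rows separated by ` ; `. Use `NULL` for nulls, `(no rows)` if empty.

active | 41 | 39 ; failed | 63 | 33 ; paid | 96 | 49

Group tickets by status.
Per group compute: SUM(age_days), MAX(age_days).
  active: ids {1, 27} → SUM(age_days)=41, MAX(age_days)=39
  failed: ids {3, 26} → SUM(age_days)=63, MAX(age_days)=33
  paid: ids {6, 11, 16, 18, 23} → SUM(age_days)=96, MAX(age_days)=49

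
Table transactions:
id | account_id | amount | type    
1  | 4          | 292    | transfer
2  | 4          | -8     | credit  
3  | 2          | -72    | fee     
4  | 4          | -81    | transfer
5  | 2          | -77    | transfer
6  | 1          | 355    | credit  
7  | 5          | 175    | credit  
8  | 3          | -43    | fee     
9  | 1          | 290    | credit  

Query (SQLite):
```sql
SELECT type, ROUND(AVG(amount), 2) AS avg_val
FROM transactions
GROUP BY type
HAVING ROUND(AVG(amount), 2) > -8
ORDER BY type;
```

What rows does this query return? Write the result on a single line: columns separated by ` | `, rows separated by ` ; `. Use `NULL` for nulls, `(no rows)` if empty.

Partition transactions by type; compute ROUND(AVG(amount), 2) within each group.
HAVING: keep groups where ROUND(AVG(amount), 2) > -8.
  credit: ids {2, 6, 7, 9} → ROUND(AVG(amount), 2)=203
  fee: ids {3, 8} → ROUND(AVG(amount), 2)=-57.5
  transfer: ids {1, 4, 5} → ROUND(AVG(amount), 2)=44.67

credit | 203 ; transfer | 44.67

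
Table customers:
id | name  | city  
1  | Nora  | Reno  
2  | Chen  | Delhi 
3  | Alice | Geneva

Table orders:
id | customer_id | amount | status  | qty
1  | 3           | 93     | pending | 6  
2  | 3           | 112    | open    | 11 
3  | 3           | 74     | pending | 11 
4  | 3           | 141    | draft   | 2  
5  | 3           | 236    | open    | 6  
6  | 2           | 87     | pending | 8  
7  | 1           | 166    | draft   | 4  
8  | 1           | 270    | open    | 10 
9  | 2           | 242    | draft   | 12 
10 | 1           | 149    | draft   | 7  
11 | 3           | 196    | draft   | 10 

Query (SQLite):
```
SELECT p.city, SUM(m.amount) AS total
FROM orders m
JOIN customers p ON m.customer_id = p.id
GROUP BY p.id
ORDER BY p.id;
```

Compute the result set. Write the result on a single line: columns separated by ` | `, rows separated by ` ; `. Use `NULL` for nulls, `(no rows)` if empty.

Reno | 585 ; Delhi | 329 ; Geneva | 852

Join each orders row to its customers via customer_id.
Group joined rows by customers.id; compute SUM(m.amount) per group.
  1: ids {7, 8, 10} → SUM(m.amount)=585
  2: ids {6, 9} → SUM(m.amount)=329
  3: ids {1, 2, 3, 4, 5, 11} → SUM(m.amount)=852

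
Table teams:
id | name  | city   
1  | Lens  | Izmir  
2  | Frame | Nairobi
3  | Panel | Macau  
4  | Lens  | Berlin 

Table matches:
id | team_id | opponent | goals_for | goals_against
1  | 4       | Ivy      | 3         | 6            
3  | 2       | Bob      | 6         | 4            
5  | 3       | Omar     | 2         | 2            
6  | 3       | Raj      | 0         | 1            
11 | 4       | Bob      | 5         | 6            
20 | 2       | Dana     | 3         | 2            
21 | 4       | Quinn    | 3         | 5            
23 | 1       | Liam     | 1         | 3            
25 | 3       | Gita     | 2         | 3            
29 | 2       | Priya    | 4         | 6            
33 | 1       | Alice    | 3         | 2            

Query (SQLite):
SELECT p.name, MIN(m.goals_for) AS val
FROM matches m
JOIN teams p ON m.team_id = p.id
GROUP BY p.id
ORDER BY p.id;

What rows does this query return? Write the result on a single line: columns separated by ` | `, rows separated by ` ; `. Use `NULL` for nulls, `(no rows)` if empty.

Join each matches row to its teams via team_id.
Group joined rows by teams.id; compute MIN(m.goals_for) per group.
  1: ids {23, 33} → MIN(m.goals_for)=1
  2: ids {3, 20, 29} → MIN(m.goals_for)=3
  3: ids {5, 6, 25} → MIN(m.goals_for)=0
  4: ids {1, 11, 21} → MIN(m.goals_for)=3

Lens | 1 ; Frame | 3 ; Panel | 0 ; Lens | 3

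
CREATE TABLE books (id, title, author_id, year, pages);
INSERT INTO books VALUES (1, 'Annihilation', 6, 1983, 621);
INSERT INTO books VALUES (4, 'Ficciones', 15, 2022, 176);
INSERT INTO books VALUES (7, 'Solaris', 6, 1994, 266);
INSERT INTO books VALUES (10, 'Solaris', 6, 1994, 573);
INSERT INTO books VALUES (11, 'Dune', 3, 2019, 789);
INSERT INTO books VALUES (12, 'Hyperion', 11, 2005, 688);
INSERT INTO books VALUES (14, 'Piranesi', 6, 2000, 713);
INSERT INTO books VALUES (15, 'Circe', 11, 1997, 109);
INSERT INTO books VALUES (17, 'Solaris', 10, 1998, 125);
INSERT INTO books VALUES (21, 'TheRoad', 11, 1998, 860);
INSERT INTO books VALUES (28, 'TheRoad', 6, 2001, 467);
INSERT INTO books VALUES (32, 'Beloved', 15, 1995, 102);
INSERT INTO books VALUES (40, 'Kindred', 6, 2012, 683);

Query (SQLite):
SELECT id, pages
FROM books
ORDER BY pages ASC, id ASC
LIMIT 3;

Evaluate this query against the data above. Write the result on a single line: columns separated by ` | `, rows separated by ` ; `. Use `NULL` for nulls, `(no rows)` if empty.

32 | 102 ; 15 | 109 ; 17 | 125

Sort by pages asc, tiebreak id asc: (102, id=32), (109, id=15), (125, id=17), (176, id=4), (266, id=7), (467, id=28) …. Take first 3.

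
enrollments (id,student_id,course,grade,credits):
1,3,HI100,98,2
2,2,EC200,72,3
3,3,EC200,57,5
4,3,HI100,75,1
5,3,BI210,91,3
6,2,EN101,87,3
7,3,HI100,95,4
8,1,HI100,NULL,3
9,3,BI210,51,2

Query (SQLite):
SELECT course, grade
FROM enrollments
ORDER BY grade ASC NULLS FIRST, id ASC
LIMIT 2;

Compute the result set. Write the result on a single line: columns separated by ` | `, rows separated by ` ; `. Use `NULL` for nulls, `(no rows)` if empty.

Sort by grade asc, tiebreak id asc: (NULL, id=8), (51, id=9), (57, id=3), (72, id=2), (75, id=4) …. Take first 2.
NULLS FIRST: NULL grade rows go before all non-NULL rows (among themselves ordered by id asc).

HI100 | NULL ; BI210 | 51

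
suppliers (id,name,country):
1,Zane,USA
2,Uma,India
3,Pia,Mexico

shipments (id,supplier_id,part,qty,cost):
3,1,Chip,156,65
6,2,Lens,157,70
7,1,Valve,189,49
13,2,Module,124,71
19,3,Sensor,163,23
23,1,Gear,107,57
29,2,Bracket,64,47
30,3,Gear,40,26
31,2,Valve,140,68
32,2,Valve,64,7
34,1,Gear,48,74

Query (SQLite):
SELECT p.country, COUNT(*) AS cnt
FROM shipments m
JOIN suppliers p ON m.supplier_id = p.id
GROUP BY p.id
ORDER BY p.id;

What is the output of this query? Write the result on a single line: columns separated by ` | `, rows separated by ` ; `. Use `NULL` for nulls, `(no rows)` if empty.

USA | 4 ; India | 5 ; Mexico | 2

Join each shipments row to its suppliers via supplier_id.
Group joined rows by suppliers.id; compute COUNT(*) per group.
  1: ids {3, 7, 23, 34} → COUNT(*)=4
  2: ids {6, 13, 29, 31, 32} → COUNT(*)=5
  3: ids {19, 30} → COUNT(*)=2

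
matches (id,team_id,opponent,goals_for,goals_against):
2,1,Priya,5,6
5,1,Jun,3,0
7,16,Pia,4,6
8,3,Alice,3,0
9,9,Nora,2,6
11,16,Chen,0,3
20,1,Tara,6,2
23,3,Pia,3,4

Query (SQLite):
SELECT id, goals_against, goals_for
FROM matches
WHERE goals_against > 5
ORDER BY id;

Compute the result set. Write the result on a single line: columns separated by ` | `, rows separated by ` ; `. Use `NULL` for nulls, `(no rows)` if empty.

2 | 6 | 5 ; 7 | 6 | 4 ; 9 | 6 | 2

goals_against > 5: ids {2, 7, 9}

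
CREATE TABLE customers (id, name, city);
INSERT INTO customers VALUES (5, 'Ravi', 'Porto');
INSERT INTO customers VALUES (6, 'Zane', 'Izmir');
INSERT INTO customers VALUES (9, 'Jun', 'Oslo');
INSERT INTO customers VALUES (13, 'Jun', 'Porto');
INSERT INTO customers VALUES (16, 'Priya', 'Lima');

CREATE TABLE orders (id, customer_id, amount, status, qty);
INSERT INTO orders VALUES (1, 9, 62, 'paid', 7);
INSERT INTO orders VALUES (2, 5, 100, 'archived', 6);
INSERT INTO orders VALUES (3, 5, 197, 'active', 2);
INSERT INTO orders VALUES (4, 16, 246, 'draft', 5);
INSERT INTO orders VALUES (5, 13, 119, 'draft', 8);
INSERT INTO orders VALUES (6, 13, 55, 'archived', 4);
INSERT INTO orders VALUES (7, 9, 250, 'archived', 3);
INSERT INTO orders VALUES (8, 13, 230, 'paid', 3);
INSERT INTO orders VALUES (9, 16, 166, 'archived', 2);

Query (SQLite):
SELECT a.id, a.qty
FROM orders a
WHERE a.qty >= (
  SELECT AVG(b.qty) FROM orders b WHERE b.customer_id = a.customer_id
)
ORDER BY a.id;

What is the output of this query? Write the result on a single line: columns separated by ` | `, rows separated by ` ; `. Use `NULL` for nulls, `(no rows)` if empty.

1 | 7 ; 2 | 6 ; 4 | 5 ; 5 | 8

For each orders row a, compute AVG(qty) over rows sharing a.customer_id.
Keep row a if a.qty >= that per-group AVG.
  customer_id=5: AVG(qty) = 4.0
  customer_id=9: AVG(qty) = 5.0
  customer_id=13: AVG(qty) = 5.0
  customer_id=16: AVG(qty) = 3.5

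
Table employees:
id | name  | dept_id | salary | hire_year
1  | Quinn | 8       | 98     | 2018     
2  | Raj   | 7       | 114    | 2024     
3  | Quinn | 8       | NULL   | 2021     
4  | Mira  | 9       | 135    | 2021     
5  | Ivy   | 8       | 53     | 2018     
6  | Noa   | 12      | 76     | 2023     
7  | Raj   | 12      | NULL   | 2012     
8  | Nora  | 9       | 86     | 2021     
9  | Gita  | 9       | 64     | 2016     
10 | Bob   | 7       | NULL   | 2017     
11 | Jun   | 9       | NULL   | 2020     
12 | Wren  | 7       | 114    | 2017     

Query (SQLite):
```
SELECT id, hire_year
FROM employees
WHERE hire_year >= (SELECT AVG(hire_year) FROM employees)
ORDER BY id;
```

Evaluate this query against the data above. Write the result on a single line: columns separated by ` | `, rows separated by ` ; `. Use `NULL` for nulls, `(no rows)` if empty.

Scalar subquery: AVG(hire_year) over all employees rows = 2019.0.
Keep rows where hire_year >= that value.

2 | 2024 ; 3 | 2021 ; 4 | 2021 ; 6 | 2023 ; 8 | 2021 ; 11 | 2020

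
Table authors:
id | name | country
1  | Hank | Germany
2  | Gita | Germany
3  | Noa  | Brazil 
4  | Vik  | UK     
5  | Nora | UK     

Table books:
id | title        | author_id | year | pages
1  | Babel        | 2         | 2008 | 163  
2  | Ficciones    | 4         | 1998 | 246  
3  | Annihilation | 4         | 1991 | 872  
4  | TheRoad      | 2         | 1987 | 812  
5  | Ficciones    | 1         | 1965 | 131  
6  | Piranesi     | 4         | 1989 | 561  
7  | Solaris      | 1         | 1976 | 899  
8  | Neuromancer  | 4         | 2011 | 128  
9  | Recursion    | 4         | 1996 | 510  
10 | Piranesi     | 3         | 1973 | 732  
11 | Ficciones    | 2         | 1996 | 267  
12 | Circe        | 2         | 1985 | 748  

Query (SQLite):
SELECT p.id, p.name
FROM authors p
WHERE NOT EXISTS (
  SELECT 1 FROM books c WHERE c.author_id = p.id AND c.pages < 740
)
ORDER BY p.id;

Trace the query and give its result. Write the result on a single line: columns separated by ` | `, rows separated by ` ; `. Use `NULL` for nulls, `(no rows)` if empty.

For each authors row, check whether any books with matching author_id has pages < 740.
Keep rows where that is false.

5 | Nora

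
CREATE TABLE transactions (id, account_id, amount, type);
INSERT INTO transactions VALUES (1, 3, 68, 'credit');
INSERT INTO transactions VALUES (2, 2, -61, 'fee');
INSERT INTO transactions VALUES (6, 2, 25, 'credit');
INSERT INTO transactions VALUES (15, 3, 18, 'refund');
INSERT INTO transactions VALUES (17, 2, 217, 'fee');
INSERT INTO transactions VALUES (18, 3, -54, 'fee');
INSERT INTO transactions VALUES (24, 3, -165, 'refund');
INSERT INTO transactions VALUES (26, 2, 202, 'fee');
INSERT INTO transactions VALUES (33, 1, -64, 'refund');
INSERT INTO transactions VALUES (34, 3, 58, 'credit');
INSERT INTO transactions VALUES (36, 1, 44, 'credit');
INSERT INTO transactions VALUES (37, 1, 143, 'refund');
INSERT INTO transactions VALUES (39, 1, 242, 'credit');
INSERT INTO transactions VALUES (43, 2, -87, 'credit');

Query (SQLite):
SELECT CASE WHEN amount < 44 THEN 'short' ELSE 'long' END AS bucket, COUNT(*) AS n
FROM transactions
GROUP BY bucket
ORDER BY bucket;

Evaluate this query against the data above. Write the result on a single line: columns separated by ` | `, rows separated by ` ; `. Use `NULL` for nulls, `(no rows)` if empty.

Bucket rows by amount < 44 → 'short' else 'long'; count each bucket.

long | 7 ; short | 7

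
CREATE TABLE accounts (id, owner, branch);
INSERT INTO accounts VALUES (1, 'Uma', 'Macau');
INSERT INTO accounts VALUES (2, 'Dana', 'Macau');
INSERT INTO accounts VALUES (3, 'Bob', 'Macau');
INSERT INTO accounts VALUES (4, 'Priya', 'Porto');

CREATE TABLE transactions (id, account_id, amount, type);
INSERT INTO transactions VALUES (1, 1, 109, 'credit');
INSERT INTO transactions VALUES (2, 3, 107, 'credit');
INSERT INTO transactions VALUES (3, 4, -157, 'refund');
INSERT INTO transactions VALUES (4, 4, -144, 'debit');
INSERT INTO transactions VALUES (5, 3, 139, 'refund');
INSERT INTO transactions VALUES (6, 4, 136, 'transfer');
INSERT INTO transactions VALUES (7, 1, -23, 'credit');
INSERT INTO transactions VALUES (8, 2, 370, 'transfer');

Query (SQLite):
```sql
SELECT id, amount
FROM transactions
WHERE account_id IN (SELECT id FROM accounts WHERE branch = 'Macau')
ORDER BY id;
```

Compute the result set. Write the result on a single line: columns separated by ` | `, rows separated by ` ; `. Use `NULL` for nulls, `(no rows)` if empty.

1 | 109 ; 2 | 107 ; 5 | 139 ; 7 | -23 ; 8 | 370

Inner query: accounts.id where branch = 'Macau'.
Outer: keep transactions rows whose account_id is in that set.
Inner query → {1, 2, 3}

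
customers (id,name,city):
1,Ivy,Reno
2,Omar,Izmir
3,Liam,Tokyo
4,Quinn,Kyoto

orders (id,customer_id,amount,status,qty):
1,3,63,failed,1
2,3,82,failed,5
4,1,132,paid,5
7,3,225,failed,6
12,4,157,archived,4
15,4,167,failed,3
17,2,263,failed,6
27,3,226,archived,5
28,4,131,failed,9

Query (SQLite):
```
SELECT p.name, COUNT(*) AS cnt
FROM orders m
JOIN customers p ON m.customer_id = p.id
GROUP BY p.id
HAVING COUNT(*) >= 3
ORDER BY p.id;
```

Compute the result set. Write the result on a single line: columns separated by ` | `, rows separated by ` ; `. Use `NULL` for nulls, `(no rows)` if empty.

Liam | 4 ; Quinn | 3

Join each orders row to its customers via customer_id.
Group joined rows by customers.id; compute COUNT(*) per group.
HAVING: keep groups with count ≥ 3.
  1: ids {4} → COUNT(*)=1
  2: ids {17} → COUNT(*)=1
  3: ids {1, 2, 7, 27} → COUNT(*)=4
  4: ids {12, 15, 28} → COUNT(*)=3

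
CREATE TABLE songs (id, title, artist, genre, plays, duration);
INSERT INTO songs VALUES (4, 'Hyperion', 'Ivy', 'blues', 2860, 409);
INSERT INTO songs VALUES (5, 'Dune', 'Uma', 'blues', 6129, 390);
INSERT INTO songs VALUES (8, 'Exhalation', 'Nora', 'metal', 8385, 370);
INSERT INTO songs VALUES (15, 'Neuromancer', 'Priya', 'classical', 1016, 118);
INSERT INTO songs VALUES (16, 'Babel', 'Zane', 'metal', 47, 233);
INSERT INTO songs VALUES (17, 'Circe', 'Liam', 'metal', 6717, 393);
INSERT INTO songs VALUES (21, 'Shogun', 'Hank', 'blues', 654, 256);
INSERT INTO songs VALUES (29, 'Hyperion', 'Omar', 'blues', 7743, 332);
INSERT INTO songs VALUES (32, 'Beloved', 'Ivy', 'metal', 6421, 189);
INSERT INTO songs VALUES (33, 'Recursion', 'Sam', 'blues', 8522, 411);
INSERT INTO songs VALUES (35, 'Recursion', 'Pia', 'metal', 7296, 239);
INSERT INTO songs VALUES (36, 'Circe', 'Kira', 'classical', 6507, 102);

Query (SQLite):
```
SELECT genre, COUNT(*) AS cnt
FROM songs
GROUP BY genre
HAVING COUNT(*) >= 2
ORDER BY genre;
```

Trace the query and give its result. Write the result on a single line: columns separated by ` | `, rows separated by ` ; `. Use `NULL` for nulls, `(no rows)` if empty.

Partition songs by genre; compute COUNT(*) within each group.
HAVING: keep groups with count ≥ 2.
  blues: ids {4, 5, 21, 29, 33} → COUNT(*)=5
  classical: ids {15, 36} → COUNT(*)=2
  metal: ids {8, 16, 17, 32, 35} → COUNT(*)=5

blues | 5 ; classical | 2 ; metal | 5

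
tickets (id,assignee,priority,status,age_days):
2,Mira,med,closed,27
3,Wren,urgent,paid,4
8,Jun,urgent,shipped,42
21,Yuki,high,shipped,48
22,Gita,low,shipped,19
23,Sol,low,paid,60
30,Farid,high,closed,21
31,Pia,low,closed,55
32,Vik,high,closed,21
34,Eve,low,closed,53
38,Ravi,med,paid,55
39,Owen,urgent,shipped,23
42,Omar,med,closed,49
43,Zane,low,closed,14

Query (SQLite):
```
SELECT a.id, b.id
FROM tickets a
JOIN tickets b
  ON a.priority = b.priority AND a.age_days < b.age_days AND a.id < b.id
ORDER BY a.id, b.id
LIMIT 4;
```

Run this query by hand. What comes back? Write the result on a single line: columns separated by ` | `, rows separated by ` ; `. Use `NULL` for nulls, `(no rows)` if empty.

2 | 38 ; 2 | 42 ; 3 | 8 ; 3 | 39

Pairs (a,b) with same priority, a.age_days < b.age_days, a.id < b.id.
priority groups: high:{21,30,32} low:{22,23,31,34,43} med:{2,38,42} urgent:{3,8,39}
Ordered by (a.id, b.id); first 4.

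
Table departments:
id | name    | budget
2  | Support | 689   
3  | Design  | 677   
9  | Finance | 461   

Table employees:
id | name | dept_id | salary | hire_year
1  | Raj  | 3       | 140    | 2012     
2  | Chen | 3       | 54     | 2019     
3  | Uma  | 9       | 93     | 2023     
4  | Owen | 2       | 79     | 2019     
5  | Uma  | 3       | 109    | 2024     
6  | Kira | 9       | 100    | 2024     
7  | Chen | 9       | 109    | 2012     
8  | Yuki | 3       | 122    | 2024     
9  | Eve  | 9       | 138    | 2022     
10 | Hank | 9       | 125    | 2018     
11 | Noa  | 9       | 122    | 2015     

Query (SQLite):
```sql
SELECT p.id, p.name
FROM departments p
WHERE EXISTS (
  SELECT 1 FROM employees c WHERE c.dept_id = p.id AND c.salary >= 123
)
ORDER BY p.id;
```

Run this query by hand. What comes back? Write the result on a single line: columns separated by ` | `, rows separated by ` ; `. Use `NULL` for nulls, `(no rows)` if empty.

For each departments row, check whether any employees with matching dept_id has salary >= 123.
Keep rows where that is true.

3 | Design ; 9 | Finance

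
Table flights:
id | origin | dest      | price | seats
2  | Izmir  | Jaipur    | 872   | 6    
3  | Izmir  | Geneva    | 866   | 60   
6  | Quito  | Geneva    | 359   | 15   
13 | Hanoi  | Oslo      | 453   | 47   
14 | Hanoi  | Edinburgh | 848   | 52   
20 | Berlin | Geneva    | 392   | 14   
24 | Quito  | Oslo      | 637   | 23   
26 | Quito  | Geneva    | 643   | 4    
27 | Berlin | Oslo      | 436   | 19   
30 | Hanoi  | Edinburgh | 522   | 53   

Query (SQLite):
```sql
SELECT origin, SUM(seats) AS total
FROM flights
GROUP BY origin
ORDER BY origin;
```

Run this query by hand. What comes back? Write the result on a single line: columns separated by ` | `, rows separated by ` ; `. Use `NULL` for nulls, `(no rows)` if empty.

Partition flights by origin; compute SUM(seats) within each group.
  Berlin: ids {20, 27} → SUM(seats)=33
  Hanoi: ids {13, 14, 30} → SUM(seats)=152
  Izmir: ids {2, 3} → SUM(seats)=66
  Quito: ids {6, 24, 26} → SUM(seats)=42

Berlin | 33 ; Hanoi | 152 ; Izmir | 66 ; Quito | 42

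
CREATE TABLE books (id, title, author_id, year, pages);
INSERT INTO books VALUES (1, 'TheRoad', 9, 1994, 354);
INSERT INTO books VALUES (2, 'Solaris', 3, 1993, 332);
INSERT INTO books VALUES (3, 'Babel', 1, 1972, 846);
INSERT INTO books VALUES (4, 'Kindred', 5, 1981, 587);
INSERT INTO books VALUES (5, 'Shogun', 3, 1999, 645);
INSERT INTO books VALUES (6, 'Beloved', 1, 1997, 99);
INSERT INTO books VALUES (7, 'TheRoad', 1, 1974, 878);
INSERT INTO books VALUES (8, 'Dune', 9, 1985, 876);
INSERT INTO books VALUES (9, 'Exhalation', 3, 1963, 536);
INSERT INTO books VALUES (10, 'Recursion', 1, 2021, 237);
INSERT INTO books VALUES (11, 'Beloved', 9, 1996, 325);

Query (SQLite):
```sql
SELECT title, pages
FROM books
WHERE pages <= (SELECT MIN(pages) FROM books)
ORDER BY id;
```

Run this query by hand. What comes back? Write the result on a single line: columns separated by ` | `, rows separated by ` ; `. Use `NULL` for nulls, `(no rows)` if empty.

Scalar subquery: MIN(pages) over all books rows = 99.
Keep rows where pages <= that value.

Beloved | 99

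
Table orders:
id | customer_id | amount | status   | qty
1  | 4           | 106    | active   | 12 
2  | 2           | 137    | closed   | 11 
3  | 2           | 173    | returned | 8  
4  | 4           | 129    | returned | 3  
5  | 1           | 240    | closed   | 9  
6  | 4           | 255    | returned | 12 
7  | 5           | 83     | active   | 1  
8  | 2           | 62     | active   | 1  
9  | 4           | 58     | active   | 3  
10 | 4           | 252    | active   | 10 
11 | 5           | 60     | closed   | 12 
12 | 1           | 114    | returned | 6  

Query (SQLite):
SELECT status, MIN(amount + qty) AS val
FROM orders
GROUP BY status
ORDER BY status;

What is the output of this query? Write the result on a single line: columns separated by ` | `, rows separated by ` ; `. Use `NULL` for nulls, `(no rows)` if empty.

active | 61 ; closed | 72 ; returned | 120

For each row compute amount + qty.
Group by status; take MIN of the expression per group.
  active: ids {1, 7, 8, 9, 10} → MIN(amount + qty)=61
  closed: ids {2, 5, 11} → MIN(amount + qty)=72
  returned: ids {3, 4, 6, 12} → MIN(amount + qty)=120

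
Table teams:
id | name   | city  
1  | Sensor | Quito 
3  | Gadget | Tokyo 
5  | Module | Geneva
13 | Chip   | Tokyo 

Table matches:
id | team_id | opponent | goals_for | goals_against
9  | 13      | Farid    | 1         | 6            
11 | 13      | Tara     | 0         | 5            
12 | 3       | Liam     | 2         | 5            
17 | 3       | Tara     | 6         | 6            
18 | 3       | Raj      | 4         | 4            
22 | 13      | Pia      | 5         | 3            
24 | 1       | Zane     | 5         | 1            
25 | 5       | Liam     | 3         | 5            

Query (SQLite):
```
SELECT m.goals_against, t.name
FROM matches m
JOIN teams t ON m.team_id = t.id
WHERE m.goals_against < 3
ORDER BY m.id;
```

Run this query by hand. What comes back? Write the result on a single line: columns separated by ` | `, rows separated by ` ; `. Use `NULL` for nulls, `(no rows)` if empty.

1 | Sensor

Each matches row matches the teams row where team_id = teams.id.
Then keep rows with m.goals_against < 3.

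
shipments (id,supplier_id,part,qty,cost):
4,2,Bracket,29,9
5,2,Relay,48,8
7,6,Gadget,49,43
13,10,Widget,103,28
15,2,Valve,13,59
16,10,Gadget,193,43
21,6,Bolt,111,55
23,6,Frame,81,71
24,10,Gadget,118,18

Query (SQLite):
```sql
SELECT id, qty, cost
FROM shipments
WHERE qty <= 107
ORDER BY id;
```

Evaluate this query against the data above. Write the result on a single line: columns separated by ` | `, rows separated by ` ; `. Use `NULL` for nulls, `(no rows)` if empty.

qty <= 107: ids {4, 5, 7, 13, 15, 23}

4 | 29 | 9 ; 5 | 48 | 8 ; 7 | 49 | 43 ; 13 | 103 | 28 ; 15 | 13 | 59 ; 23 | 81 | 71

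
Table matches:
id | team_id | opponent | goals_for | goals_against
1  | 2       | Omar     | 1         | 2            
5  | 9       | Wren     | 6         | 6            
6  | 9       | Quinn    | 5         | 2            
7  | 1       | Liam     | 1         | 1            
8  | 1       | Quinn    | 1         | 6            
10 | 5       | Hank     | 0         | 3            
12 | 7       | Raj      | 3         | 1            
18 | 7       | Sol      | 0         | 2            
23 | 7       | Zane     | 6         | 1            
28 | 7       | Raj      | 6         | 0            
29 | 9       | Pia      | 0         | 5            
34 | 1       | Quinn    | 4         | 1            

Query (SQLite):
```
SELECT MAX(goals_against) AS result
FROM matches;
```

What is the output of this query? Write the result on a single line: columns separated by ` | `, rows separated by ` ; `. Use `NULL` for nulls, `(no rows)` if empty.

6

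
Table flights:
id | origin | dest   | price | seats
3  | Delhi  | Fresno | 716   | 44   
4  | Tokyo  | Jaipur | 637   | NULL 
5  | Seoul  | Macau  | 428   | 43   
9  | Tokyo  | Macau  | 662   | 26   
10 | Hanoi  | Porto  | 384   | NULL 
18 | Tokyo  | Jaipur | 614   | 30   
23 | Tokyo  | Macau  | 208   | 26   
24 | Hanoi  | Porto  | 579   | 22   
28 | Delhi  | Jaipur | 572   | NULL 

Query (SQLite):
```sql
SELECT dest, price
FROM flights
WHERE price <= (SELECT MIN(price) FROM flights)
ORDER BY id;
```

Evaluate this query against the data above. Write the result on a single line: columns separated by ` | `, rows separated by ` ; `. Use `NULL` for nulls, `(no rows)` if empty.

Scalar subquery: MIN(price) over all flights rows = 208.
Keep rows where price <= that value.

Macau | 208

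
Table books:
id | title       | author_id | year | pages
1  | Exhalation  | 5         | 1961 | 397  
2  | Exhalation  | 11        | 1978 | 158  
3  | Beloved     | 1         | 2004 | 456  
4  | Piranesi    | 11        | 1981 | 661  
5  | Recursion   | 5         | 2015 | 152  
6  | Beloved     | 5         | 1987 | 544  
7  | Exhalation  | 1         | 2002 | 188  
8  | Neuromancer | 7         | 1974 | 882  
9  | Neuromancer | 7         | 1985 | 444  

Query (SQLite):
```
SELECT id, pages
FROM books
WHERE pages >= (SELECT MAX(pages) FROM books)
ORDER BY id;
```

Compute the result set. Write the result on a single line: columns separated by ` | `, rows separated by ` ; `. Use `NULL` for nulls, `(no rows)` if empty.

Scalar subquery: MAX(pages) over all books rows = 882.
Keep rows where pages >= that value.

8 | 882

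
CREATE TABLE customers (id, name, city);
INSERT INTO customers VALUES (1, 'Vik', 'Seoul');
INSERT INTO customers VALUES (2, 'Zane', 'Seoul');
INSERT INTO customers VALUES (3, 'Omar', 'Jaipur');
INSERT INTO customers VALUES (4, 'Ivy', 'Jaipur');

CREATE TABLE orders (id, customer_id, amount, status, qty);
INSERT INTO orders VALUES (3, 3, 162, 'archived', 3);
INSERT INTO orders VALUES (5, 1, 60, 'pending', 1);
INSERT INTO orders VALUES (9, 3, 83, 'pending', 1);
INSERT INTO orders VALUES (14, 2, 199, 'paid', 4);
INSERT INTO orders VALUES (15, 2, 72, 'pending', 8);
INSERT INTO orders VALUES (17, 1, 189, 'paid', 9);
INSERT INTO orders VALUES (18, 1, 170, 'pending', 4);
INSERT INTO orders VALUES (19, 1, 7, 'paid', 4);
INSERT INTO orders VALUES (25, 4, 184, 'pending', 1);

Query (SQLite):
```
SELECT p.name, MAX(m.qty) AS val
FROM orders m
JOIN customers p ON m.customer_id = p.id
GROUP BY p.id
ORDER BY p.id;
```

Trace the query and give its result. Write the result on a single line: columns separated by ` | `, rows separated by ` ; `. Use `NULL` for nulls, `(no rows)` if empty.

Vik | 9 ; Zane | 8 ; Omar | 3 ; Ivy | 1

Join each orders row to its customers via customer_id.
Group joined rows by customers.id; compute MAX(m.qty) per group.
  1: ids {5, 17, 18, 19} → MAX(m.qty)=9
  2: ids {14, 15} → MAX(m.qty)=8
  3: ids {3, 9} → MAX(m.qty)=3
  4: ids {25} → MAX(m.qty)=1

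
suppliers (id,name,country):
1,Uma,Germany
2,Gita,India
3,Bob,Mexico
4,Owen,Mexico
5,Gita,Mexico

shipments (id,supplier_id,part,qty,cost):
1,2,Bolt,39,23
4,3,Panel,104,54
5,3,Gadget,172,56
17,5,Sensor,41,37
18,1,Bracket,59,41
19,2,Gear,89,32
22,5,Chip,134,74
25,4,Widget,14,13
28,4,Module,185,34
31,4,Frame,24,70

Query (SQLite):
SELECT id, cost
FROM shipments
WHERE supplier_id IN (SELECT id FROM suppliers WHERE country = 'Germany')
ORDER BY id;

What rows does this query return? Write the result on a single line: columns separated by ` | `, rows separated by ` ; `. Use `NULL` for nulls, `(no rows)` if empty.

18 | 41

Inner query: suppliers.id where country = 'Germany'.
Outer: keep shipments rows whose supplier_id is in that set.
Inner query → {1}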